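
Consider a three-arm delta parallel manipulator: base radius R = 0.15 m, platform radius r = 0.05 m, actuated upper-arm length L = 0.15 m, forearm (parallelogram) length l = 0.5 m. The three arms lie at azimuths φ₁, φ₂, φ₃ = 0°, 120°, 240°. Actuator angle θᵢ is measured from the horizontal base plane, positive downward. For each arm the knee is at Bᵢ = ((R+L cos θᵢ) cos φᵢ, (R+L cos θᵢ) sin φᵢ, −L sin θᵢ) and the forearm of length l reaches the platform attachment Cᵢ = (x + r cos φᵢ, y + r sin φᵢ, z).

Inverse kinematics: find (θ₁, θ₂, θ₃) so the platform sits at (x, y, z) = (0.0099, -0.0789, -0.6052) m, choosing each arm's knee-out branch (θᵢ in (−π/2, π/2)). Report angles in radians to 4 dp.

θ₁ = 1.1343, θ₂ = 1.3959, θ₃ = 0.9598

arm 1 (φ=0.0°): x'=0.0099, y'=-0.0789
  A=0.0901, B=-0.6052, C=(l²−L²−A²−y'²−z²)/(2L)=-0.5104
  √(A²+B²)=0.6119;  θ1 = -1.4230+2.5573 ≈ 1.1343
φ2=120.0° → target in arm frame (-0.0733, 0.0309)
  A cos θ + B sin θ = C:  0.1733·cos θ + -0.6052·sin θ = -0.5658
  γ=atan2(-0.6052,0.1733)=-1.2919;  ψ=arccos(-0.8988)=2.6879;  θ2=γ+ψ≈1.3959
arm 3 (φ=240.0°): x'=0.0634, y'=0.0480
  A cos θ + B sin θ = C:  0.0366·cos θ + -0.6052·sin θ = -0.4747
  √(A²+B²)=0.6063;  θ3 = -1.5104+2.4702 ≈ 0.9598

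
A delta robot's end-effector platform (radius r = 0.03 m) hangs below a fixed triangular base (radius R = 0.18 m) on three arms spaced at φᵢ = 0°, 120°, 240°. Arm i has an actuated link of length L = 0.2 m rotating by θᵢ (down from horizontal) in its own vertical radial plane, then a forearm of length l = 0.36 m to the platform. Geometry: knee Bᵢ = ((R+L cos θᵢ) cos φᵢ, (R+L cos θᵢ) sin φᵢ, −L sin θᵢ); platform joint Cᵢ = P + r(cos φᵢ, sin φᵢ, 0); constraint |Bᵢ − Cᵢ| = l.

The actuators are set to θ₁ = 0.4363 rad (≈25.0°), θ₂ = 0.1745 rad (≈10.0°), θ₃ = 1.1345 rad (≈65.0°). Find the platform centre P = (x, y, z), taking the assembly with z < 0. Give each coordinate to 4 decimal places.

(0.0370, 0.1129, -0.2585)

φ1=0.0°: virtual centre (0.3313, 0.0000, -0.0845), radius l
arm 2 at φ=120.0°: e+L cos θ2 = 0.3470;  O2 = (-0.1735, 0.3005, -0.0347)
arm 3 at φ=240.0°: e+L cos θ3 = 0.2345;  O3 = (-0.1173, -0.2031, -0.1813)
subtract pairs → two planes through P
plane₁₂: -1.0095x+0.6010y+0.0996z = 0.0047
det = 0.9491;  x = 0.0164+-0.0799z,  y = 0.0353+-0.2999z
into |P−O₁|² = l²: 1.0963z² + 0.1982z + -0.0220 = 0;  Δ = 0.1359;  z = -0.2585 or 0.0778 → z<0 root = -0.2585
x = 0.0370, y = 0.1129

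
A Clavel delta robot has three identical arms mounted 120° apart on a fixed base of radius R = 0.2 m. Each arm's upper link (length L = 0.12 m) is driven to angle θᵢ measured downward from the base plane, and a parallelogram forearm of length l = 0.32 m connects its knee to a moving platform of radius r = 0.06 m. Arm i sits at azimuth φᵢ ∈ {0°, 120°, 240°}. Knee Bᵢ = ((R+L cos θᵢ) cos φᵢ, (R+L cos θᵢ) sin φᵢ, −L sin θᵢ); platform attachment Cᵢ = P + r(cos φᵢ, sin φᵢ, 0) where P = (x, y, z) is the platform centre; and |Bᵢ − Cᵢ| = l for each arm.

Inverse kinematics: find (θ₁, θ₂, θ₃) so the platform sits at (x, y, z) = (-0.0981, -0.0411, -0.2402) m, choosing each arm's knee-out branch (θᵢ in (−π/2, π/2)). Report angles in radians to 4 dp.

θ₁ = 1.1342, θ₂ = 0.4364, θ₃ = -0.1745

rotate P by −φ1: (-0.0981, -0.0411, -0.2402)
  A cos θ + B sin θ = C:  0.2381·cos θ + -0.2402·sin θ = -0.1170
  √(A²+B²)=0.3382;  θ1 = -0.7898+1.9240 ≈ 1.1342
rotate P by −φ2: (0.0135, 0.1055, -0.2402)
  A cos θ + B sin θ = C:  0.1265·cos θ + -0.2402·sin θ = 0.0132
  √(A²+B²)=0.2715;  θ2 = -1.0859+1.5223 ≈ 0.4364
arm 3 (φ=240.0°): x'=0.0846, y'=-0.0644
  A=0.0554, B=-0.2402, C=(l²−L²−A²−y'²−z²)/(2L)=0.0962
  γ=atan2(-0.2402,0.0554)=-1.3443;  ψ=arccos(0.3903)=1.1698;  θ3=γ+ψ≈-0.1745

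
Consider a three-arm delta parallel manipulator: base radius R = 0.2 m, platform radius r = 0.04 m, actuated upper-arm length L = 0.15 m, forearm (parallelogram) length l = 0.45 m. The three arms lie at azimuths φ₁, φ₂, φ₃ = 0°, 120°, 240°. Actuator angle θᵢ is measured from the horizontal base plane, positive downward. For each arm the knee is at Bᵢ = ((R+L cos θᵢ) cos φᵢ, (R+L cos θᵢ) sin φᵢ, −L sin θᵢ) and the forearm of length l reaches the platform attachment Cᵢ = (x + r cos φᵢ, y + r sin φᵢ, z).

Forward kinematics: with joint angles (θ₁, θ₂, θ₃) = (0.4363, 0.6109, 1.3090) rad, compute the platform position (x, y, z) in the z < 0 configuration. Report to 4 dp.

(0.0863, 0.1041, -0.4477)

arm 1 at φ=0.0°: e+L cos θ1 = 0.2959;  centre 1 = (0.2959, 0.0000, -0.0634)
φ2=120.0°: virtual centre (-0.1414, 0.2450, -0.0860), radius l
centre 3 = (0.1988·cos240.0°, 0.1988·sin240.0°, -0.1449) = (-0.0994, -0.1722, -0.1449)
subtract pairs → two planes through P
plane₁₂: -0.8748x+0.4899y+-0.0453z = -0.0042
det = 0.6887;  x = 0.0242+-0.1386z,  y = 0.0347+-0.1550z
quadratic in z: (1.0433)z²+(0.1914)z+(-0.1234)=0, √Δ=0.7428 → z ∈ {-0.4477, 0.2643}; z = -0.4477 (taking z<0)
x = 0.0863, y = 0.1041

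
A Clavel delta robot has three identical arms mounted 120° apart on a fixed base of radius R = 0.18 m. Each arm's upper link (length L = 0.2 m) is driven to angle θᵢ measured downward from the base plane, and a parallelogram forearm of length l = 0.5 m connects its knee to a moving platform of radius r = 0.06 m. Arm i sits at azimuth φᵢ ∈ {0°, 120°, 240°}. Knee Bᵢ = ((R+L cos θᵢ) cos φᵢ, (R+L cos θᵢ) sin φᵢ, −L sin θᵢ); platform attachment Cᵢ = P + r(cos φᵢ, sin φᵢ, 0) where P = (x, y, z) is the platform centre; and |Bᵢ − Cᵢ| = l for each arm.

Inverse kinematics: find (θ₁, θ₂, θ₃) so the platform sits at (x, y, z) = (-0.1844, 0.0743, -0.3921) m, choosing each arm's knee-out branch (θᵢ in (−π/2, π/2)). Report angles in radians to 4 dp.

φ1=0.0° → target in arm frame (-0.1844, 0.0743)
  A=0.3044, B=-0.3921, C=(l²−L²−A²−y'²−z²)/(2L)=-0.1048
  √(A²+B²)=0.4964;  θ1 = -0.9107+1.7835 ≈ 0.8729
arm 2 (φ=120.0°): x'=0.1565, y'=0.1225
  A cos θ + B sin θ = C:  -0.0365·cos θ + -0.3921·sin θ = 0.0998
  γ=atan2(-0.3921,-0.0365)=-1.6637;  ψ=arccos(0.2533)=1.3147;  θ2=γ+ψ≈-0.3491
arm 3 (φ=240.0°): x'=0.0279, y'=-0.1968
  A cos θ + B sin θ = C:  0.0921·cos θ + -0.3921·sin θ = 0.0225
  γ=atan2(-0.3921,0.0921)=-1.3400;  ψ=arccos(0.0560)=1.5148;  θ3=γ+ψ≈0.1748

θ₁ = 0.8729, θ₂ = -0.3491, θ₃ = 0.1748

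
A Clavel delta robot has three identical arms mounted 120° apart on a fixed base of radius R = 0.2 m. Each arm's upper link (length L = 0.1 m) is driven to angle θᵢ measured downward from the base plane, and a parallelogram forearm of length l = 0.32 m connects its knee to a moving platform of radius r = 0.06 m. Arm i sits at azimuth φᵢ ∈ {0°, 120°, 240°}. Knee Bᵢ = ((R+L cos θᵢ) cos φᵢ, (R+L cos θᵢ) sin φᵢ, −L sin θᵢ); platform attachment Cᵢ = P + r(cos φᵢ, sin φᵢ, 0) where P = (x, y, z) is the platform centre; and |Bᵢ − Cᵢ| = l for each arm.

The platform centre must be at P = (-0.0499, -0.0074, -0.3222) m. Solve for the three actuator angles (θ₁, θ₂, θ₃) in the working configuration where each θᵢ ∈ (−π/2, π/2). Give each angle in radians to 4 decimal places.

φ1=0.0° → target in arm frame (-0.0499, -0.0074)
  A=0.1899, B=-0.3222, C=(l²−L²−A²−y'²−z²)/(2L)=-0.2376
  √(A²+B²)=0.3740;  θ1 = -1.0382+2.2594 ≈ 1.2211
arm 2 (φ=120.0°): x'=0.0185, y'=0.0469
  A=0.1215, B=-0.3222, C=(l²−L²−A²−y'²−z²)/(2L)=-0.1418
  θ2 = atan2(B,A) + arccos(C/0.3443) = 0.7850
rotate P by −φ3: (0.0314, -0.0395, -0.3222)
  A=0.1086, B=-0.3222, C=(l²−L²−A²−y'²−z²)/(2L)=-0.1239
  √(A²+B²)=0.3400;  θ3 = -1.2456+1.9437 ≈ 0.6981

θ₁ = 1.2211, θ₂ = 0.7850, θ₃ = 0.6981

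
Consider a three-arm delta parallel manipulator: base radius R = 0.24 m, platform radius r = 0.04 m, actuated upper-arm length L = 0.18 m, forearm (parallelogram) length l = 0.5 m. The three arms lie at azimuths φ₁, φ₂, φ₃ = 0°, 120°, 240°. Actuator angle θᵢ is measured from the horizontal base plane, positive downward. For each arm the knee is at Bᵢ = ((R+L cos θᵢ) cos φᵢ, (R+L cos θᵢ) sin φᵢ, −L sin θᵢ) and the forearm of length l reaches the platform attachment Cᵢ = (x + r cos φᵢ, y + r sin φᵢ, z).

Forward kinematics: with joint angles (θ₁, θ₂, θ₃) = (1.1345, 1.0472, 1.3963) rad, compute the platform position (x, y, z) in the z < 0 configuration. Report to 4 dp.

(0.0160, 0.0549, -0.5866)

arm 1 at φ=0.0°: e+L cos θ1 = 0.2761;  O1 = (0.2761, 0.0000, -0.1631)
O2 = (0.2900·cos120.0°, 0.2900·sin120.0°, -0.1559) = (-0.1450, 0.2511, -0.1559)
O3 = (0.2313·cos240.0°, 0.2313·sin240.0°, -0.1773) = (-0.1156, -0.2003, -0.1773)
eliminate P² terms by subtracting sphere 1 from 2 and 3
[-0.8421 0.5023 0.0145]·P = 0.0056;  [-0.7834 -0.4005 -0.0283]·P = -0.0179
det = 0.7308;  x = 0.0093+-0.0115z,  y = 0.0266+-0.0481z
quadratic in z: (1.0024)z²+(0.3298)z+(-0.1515)=0, √Δ=0.8463 → z ∈ {-0.5866, 0.2576}; z = -0.5866 (taking z<0)
x = 0.0160, y = 0.0549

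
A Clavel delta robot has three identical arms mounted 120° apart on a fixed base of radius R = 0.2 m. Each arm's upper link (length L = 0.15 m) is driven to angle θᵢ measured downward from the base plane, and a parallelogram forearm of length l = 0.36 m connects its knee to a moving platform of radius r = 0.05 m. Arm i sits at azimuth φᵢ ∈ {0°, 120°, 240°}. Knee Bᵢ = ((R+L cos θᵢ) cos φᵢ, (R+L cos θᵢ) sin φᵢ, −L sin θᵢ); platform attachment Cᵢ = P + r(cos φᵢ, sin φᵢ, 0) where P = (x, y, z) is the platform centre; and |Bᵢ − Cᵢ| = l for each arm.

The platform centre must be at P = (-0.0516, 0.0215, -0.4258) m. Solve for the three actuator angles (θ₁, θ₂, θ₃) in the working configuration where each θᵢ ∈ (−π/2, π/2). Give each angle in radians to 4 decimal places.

θ₁ = 1.3964, θ₂ = 0.9603, θ₃ = 1.1346

rotate P by −φ1: (-0.0516, 0.0215, -0.4258)
  A cos θ + B sin θ = C:  0.2016·cos θ + -0.4258·sin θ = -0.3844
  θ1 = atan2(B,A) + arccos(C/0.4711) = 1.3964
rotate P by −φ2: (0.0444, 0.0339, -0.4258)
  A cos θ + B sin θ = C:  0.1056·cos θ + -0.4258·sin θ = -0.2883
  √(A²+B²)=0.4387;  θ2 = -1.3277+2.2880 ≈ 0.9603
φ3=240.0° → target in arm frame (0.0072, -0.0554)
  A=0.1428, B=-0.4258, C=(l²−L²−A²−y'²−z²)/(2L)=-0.3256
  γ=atan2(-0.4258,0.1428)=-1.2472;  ψ=arccos(-0.7250)=2.3818;  θ3=γ+ψ≈1.1346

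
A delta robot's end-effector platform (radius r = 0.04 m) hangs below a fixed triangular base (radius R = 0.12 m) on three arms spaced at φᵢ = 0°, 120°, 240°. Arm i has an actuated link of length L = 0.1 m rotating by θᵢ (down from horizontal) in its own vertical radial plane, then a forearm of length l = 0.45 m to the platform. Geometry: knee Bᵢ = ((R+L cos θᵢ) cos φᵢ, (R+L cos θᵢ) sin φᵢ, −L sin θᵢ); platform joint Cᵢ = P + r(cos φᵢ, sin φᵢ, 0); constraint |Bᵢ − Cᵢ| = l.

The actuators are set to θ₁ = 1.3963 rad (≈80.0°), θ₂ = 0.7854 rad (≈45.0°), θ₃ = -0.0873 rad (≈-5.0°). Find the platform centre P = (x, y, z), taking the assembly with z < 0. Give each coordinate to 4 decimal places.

φ1=0.0°: virtual centre (0.0974, 0.0000, -0.0985), radius l
arm 2 at φ=120.0°: (R−r)+L cos θ2 = 0.1507;  O2 = (-0.0754, 0.1305, -0.0707)
O3 = (0.1796·cos240.0°, 0.1796·sin240.0°, 0.0087) = (-0.0898, -0.1556, 0.0087)
eliminate P² terms by subtracting sphere 1 from 2 and 3
linear system: -0.3454x+0.2610y = 0.0085−0.0555z; -0.3743x+-0.3111y = 0.0132−0.2144z
Cramer: x(z) = -0.0297+0.3570z;  y(z) = -0.0066+0.2596z
into |P−O₁|² = l²: 1.1948z² + 0.1028z + -0.1766 = 0;  Δ = 0.8547;  z = -0.4299 or 0.3438 → z<0 root = -0.4299
x = -0.1832, y = -0.1182

(-0.1832, -0.1182, -0.4299)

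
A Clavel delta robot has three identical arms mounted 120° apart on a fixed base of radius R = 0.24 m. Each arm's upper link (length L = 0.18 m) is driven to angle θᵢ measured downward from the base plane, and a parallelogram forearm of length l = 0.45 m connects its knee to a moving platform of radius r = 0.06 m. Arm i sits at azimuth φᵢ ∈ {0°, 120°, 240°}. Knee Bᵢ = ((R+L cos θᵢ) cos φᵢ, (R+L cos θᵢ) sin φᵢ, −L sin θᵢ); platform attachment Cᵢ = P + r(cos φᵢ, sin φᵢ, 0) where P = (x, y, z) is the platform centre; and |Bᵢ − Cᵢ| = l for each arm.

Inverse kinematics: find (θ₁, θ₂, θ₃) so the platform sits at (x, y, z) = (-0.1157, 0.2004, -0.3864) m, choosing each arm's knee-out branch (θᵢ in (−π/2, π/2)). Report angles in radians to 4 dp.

arm 1 (φ=0.0°): x'=-0.1157, y'=0.2004
  A cos θ + B sin θ = C:  0.2957·cos θ + -0.3864·sin θ = -0.2967
  θ1 = atan2(B,A) + arccos(C/0.4866) = 1.3089
φ2=120.0° → target in arm frame (0.2314, 0.0000)
  A cos θ + B sin θ = C:  -0.0514·cos θ + -0.3864·sin θ = 0.0504
  γ=atan2(-0.3864,-0.0514)=-1.7030;  ψ=arccos(0.1294)=1.4411;  θ2=γ+ψ≈-0.2620
arm 3 (φ=240.0°): x'=-0.1157, y'=-0.2004
  A cos θ + B sin θ = C:  0.2957·cos θ + -0.3864·sin θ = -0.2967
  √(A²+B²)=0.4866;  θ3 = -0.9176+2.2265 ≈ 1.3089

θ₁ = 1.3089, θ₂ = -0.2620, θ₃ = 1.3089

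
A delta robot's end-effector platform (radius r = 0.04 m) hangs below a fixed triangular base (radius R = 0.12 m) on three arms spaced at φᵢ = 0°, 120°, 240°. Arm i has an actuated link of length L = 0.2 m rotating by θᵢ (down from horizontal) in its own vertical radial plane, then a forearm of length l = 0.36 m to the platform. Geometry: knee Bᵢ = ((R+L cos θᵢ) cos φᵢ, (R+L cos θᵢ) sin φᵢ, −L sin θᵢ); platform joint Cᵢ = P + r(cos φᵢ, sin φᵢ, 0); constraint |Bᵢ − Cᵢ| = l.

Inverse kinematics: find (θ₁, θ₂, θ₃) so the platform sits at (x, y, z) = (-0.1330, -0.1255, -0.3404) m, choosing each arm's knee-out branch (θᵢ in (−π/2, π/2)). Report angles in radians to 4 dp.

arm 1 (φ=0.0°): x'=-0.1330, y'=-0.1255
  A cos θ + B sin θ = C:  0.2130·cos θ + -0.3404·sin θ = -0.2185
  γ=atan2(-0.3404,0.2130)=-1.0117;  ψ=arccos(-0.5441)=2.1461;  θ1=γ+ψ≈1.1344
φ2=120.0° → target in arm frame (-0.0422, 0.1779)
  A=0.1222, B=-0.3404, C=(l²−L²−A²−y'²−z²)/(2L)=-0.1822
  γ=atan2(-0.3404,0.1222)=-1.2262;  ψ=arccos(-0.5037)=2.0986;  θ2=γ+ψ≈0.8724
arm 3 (φ=240.0°): x'=0.1752, y'=-0.0524
  A=-0.0952, B=-0.3404, C=(l²−L²−A²−y'²−z²)/(2L)=-0.0952
  √(A²+B²)=0.3535;  θ3 = -1.8435+1.8435 ≈ 0.0001

θ₁ = 1.1344, θ₂ = 0.8724, θ₃ = 0.0001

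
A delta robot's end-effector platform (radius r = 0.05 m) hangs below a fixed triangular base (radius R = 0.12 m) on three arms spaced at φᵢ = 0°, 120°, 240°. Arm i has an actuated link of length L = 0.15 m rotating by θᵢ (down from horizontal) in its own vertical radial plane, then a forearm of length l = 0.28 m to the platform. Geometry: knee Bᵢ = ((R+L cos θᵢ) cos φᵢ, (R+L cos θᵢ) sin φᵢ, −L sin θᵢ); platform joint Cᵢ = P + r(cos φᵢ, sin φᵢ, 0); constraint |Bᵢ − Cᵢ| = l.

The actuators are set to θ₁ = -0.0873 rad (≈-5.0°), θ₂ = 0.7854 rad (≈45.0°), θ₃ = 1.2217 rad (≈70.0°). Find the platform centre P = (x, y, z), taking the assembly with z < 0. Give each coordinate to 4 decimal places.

φ1=0.0°: virtual centre (0.2194, 0.0000, 0.0131), radius l
arm 2 at φ=120.0°: (R−r)+L cos θ2 = 0.1761;  centre 2 = (-0.0880, 0.1525, -0.1061)
arm 3 at φ=240.0°: (R−r)+L cos θ3 = 0.1213;  centre 3 = (-0.0607, -0.1051, -0.1410)
subtract pairs → two planes through P
[-0.6149 0.3050 -0.2383]·P = -0.0061;  [-0.5602 -0.2101 -0.3081]·P = -0.0137
det = 0.3000;  x = 0.0182+-0.4800z,  y = 0.0168+-0.1865z
quadratic in z: (1.2652)z²+(0.1607)z+(-0.0375)=0, √Δ=0.4641 → z ∈ {-0.2469, 0.1199}; z = -0.2469 (taking z<0)
x = 0.1367, y = 0.0629

(0.1367, 0.0629, -0.2469)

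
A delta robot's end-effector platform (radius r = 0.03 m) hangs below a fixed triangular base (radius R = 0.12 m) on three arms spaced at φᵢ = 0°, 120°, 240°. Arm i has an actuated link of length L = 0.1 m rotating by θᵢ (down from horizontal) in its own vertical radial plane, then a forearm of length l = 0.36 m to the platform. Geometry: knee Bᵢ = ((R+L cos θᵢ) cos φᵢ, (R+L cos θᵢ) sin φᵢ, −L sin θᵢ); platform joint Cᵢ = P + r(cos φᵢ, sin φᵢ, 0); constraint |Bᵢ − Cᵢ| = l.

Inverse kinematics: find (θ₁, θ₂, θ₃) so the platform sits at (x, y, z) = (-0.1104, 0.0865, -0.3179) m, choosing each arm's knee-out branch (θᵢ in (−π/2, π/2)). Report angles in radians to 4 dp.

φ1=0.0° → target in arm frame (-0.1104, 0.0865)
  e−x'=0.2004;  (l²−L²−(e−x')²−y'²−z²)/2L = -0.1455
  √(A²+B²)=0.3758;  θ1 = -1.0083+1.9684 ≈ 0.9601
φ2=120.0° → target in arm frame (0.1301, 0.0524)
  e−x'=-0.0401;  (l²−L²−(e−x')²−y'²−z²)/2L = 0.0709
  γ=atan2(-0.3179,-0.0401)=-1.6963;  ψ=arccos(0.2214)=1.3475;  θ2=γ+ψ≈-0.3488
rotate P by −φ3: (-0.0197, -0.1389, -0.3179)
  A cos θ + B sin θ = C:  0.1097·cos θ + -0.3179·sin θ = -0.0639
  γ=atan2(-0.3179,0.1097)=-1.2385;  ψ=arccos(-0.1900)=1.7620;  θ3=γ+ψ≈0.5235

θ₁ = 0.9601, θ₂ = -0.3488, θ₃ = 0.5235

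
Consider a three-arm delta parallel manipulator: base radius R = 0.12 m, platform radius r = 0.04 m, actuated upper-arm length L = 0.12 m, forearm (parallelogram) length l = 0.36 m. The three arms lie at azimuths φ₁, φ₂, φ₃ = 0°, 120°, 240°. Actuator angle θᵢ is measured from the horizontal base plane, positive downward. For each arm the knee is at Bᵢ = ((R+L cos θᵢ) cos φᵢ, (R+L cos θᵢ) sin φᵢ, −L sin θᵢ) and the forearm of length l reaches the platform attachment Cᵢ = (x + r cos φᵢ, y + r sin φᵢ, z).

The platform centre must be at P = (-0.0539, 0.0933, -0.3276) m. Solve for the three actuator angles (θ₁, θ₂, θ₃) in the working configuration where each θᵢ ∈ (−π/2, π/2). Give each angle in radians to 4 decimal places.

θ₁ = 0.6107, θ₂ = -0.1747, θ₃ = 0.6104

φ1=0.0° → target in arm frame (-0.0539, 0.0933)
  A=0.1339, B=-0.3276, C=(l²−L²−A²−y'²−z²)/(2L)=-0.0781
  √(A²+B²)=0.3539;  θ1 = -1.1828+1.7934 ≈ 0.6107
arm 2 (φ=120.0°): x'=0.1078, y'=0.0000
  e−x'=-0.0278;  (l²−L²−(e−x')²−y'²−z²)/2L = 0.0296
  θ2 = atan2(B,A) + arccos(C/0.3288) = -0.1747
φ3=240.0° → target in arm frame (-0.0539, -0.0933)
  A cos θ + B sin θ = C:  0.1339·cos θ + -0.3276·sin θ = -0.0781
  θ3 = atan2(B,A) + arccos(C/0.3539) = 0.6104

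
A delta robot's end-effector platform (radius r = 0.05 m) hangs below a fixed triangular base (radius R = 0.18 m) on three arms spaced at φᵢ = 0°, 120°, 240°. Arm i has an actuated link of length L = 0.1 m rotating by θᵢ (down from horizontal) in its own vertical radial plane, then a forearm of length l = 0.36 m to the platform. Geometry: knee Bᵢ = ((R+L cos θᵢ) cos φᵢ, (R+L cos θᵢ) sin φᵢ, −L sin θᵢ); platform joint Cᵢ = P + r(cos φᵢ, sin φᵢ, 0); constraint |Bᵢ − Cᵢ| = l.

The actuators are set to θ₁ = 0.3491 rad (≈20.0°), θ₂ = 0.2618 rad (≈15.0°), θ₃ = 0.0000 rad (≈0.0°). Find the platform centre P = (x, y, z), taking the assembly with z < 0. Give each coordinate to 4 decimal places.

(-0.0203, -0.0205, -0.2978)

centre 1 = (0.2240·cos0.0°, 0.2240·sin0.0°, -0.0342) = (0.2240, 0.0000, -0.0342)
φ2=120.0°: virtual centre (-0.1133, 0.1962, -0.0259), radius l
arm 3 at φ=240.0°: e+L cos θ3 = 0.2300;  centre 3 = (-0.1150, -0.1992, 0.0000)
subtract pairs → two planes through P
plane₁₂: -0.6745x+0.3925y+0.0166z = 0.0007
det = 0.5348;  x = -0.0017+0.0626z,  y = -0.0011+0.0652z
quadratic in z: (1.0082)z²+(0.0400)z+(-0.0775)=0, √Δ=0.5606 → z ∈ {-0.2978, 0.2582}; z = -0.2978 (taking z<0)
x = -0.0203, y = -0.0205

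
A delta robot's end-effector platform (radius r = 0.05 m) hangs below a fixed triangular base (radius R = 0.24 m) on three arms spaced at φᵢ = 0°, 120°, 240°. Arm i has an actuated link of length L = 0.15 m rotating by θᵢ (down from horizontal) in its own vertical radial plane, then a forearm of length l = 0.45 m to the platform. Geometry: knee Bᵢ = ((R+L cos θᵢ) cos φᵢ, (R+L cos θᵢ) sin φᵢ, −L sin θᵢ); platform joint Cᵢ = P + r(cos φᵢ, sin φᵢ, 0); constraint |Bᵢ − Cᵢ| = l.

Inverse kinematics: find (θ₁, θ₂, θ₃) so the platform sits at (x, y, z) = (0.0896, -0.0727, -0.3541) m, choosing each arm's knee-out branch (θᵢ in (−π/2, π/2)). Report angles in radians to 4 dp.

arm 1 (φ=0.0°): x'=0.0896, y'=-0.0727
  A=0.1004, B=-0.3541, C=(l²−L²−A²−y'²−z²)/(2L)=0.1308
  γ=atan2(-0.3541,0.1004)=-1.2945;  ψ=arccos(0.3554)=1.2074;  θ1=γ+ψ≈-0.0871
φ2=120.0° → target in arm frame (-0.1078, -0.0412)
  A=0.2978, B=-0.3541, C=(l²−L²−A²−y'²−z²)/(2L)=-0.1192
  √(A²+B²)=0.4627;  θ2 = -0.8716+1.8313 ≈ 0.9597
arm 3 (φ=240.0°): x'=0.0182, y'=0.1139
  A cos θ + B sin θ = C:  0.1718·cos θ + -0.3541·sin θ = 0.0403
  √(A²+B²)=0.3936;  θ3 = -1.1190+1.4681 ≈ 0.3491

θ₁ = -0.0871, θ₂ = 0.9597, θ₃ = 0.3491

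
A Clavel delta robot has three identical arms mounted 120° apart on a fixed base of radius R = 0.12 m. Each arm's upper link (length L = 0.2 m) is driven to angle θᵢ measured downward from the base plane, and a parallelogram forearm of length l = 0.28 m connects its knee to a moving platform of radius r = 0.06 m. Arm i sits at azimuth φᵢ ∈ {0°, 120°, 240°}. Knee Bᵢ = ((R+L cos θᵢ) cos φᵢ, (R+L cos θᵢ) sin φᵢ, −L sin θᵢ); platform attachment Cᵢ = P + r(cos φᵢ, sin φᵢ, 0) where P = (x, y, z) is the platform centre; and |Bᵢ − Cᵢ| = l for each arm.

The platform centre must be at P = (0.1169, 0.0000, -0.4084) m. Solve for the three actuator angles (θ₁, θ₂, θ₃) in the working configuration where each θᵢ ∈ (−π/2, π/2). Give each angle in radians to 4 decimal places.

φ1=0.0° → target in arm frame (0.1169, 0.0000)
  e−x'=-0.0569;  (l²−L²−(e−x')²−y'²−z²)/2L = -0.3291
  √(A²+B²)=0.4123;  θ1 = -1.7092+2.4948 ≈ 0.7856
arm 2 (φ=120.0°): x'=-0.0584, y'=-0.1012
  A=0.1184, B=-0.4084, C=(l²−L²−A²−y'²−z²)/(2L)=-0.3817
  √(A²+B²)=0.4252;  θ2 = -1.2885+2.6850 ≈ 1.3965
arm 3 (φ=240.0°): x'=-0.0585, y'=0.1012
  e−x'=0.1185;  (l²−L²−(e−x')²−y'²−z²)/2L = -0.3817
  √(A²+B²)=0.4252;  θ3 = -1.2885+2.6850 ≈ 1.3965

θ₁ = 0.7856, θ₂ = 1.3965, θ₃ = 1.3965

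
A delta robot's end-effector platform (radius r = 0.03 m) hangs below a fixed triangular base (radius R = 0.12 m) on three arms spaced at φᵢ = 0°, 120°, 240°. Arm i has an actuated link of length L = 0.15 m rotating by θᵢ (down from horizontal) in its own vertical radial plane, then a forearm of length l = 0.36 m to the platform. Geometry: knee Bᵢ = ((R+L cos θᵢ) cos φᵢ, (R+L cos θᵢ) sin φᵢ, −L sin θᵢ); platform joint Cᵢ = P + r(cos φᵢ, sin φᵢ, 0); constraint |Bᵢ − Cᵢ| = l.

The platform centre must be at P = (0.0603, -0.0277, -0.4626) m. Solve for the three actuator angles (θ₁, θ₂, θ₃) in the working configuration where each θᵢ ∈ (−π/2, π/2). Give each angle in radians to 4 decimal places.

φ1=0.0° → target in arm frame (0.0603, -0.0277)
  A cos θ + B sin θ = C:  0.0297·cos θ + -0.4626·sin θ = -0.3618
  θ1 = atan2(B,A) + arccos(C/0.4636) = 0.9597
rotate P by −φ2: (-0.0541, -0.0384, -0.4626)
  A=0.1441, B=-0.4626, C=(l²−L²−A²−y'²−z²)/(2L)=-0.4305
  γ=atan2(-0.4626,0.1441)=-1.2687;  ψ=arccos(-0.8885)=2.6648;  θ2=γ+ψ≈1.3960
rotate P by −φ3: (-0.0062, 0.0661, -0.4626)
  A cos θ + B sin θ = C:  0.0962·cos θ + -0.4626·sin θ = -0.4017
  θ3 = atan2(B,A) + arccos(C/0.4725) = 1.2213

θ₁ = 0.9597, θ₂ = 1.3960, θ₃ = 1.2213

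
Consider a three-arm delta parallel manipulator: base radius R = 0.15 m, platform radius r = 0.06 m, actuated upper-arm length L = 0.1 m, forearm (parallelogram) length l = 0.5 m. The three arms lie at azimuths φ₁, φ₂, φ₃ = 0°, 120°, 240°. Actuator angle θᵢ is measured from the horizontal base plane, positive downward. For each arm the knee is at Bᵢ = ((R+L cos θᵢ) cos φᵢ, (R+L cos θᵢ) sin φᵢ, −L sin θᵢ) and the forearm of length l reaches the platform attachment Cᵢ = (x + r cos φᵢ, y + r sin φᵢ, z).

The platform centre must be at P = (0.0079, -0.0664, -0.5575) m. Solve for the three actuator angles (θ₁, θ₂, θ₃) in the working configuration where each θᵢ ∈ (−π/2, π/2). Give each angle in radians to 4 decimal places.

φ1=0.0° → target in arm frame (0.0079, -0.0664)
  A cos θ + B sin θ = C:  0.0821·cos θ + -0.5575·sin θ = -0.4098
  √(A²+B²)=0.5635;  θ1 = -1.4246+2.3850 ≈ 0.9604
φ2=120.0° → target in arm frame (-0.0615, 0.0264)
  A=0.1515, B=-0.5575, C=(l²−L²−A²−y'²−z²)/(2L)=-0.4722
  γ=atan2(-0.5575,0.1515)=-1.3055;  ψ=arccos(-0.8174)=2.5276;  θ2=γ+ψ≈1.2221
arm 3 (φ=240.0°): x'=0.0536, y'=0.0400
  A=0.0364, B=-0.5575, C=(l²−L²−A²−y'²−z²)/(2L)=-0.3687
  √(A²+B²)=0.5587;  θ3 = -1.5055+2.2915 ≈ 0.7860

θ₁ = 0.9604, θ₂ = 1.2221, θ₃ = 0.7860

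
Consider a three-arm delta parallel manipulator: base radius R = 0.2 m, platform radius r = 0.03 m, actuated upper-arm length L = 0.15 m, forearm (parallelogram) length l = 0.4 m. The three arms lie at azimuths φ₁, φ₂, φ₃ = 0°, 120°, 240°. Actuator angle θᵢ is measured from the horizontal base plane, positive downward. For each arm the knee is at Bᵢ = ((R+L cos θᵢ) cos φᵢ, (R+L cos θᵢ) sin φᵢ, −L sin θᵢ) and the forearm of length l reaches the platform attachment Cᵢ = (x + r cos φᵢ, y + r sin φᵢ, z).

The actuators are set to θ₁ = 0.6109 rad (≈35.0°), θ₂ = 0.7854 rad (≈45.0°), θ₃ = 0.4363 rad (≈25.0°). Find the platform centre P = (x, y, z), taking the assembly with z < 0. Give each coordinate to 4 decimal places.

centre 1 = (0.2929·cos0.0°, 0.2929·sin0.0°, -0.0860) = (0.2929, 0.0000, -0.0860)
centre 2 = (0.2761·cos120.0°, 0.2761·sin120.0°, -0.1061) = (-0.1380, 0.2391, -0.1061)
φ3=240.0°: virtual centre (-0.1530, -0.2650, -0.0634), radius l
subtract pairs → two planes through P
linear system: -0.8618x+0.4782y = -0.0057−-0.0401z; -0.8917x+-0.5299y = 0.0044−0.0453z
Cramer: x(z) = 0.0010+0.0005z;  y(z) = -0.0101+0.0847z
quadratic in z: (1.0072)z²+(0.1701)z+(-0.0673)=0, √Δ=0.5478 → z ∈ {-0.3564, 0.1875}; z = -0.3564 (taking z<0)
x = 0.0008, y = -0.0403

(0.0008, -0.0403, -0.3564)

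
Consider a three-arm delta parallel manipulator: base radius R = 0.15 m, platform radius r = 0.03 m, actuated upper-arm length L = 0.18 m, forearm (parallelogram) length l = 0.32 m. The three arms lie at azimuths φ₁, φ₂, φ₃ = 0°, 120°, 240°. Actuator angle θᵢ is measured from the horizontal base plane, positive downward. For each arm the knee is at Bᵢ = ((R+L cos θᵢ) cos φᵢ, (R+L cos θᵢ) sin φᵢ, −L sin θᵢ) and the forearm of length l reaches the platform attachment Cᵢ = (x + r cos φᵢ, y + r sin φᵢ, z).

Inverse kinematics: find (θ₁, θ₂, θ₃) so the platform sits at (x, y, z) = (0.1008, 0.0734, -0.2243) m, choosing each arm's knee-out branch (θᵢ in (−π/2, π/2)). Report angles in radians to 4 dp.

rotate P by −φ1: (0.1008, 0.0734, -0.2243)
  A=0.0192, B=-0.2243, C=(l²−L²−A²−y'²−z²)/(2L)=0.0387
  √(A²+B²)=0.2251;  θ1 = -1.4854+1.3980 ≈ -0.0874
arm 2 (φ=120.0°): x'=0.0132, y'=-0.1240
  A=0.1068, B=-0.2243, C=(l²−L²−A²−y'²−z²)/(2L)=-0.0197
  γ=atan2(-0.2243,0.1068)=-1.1263;  ψ=arccos(-0.0794)=1.6502;  θ2=γ+ψ≈0.5240
φ3=240.0° → target in arm frame (-0.1140, 0.0506)
  A cos θ + B sin θ = C:  0.2340·cos θ + -0.2243·sin θ = -0.1045
  θ3 = atan2(B,A) + arccos(C/0.3241) = 1.1347

θ₁ = -0.0874, θ₂ = 0.5240, θ₃ = 1.1347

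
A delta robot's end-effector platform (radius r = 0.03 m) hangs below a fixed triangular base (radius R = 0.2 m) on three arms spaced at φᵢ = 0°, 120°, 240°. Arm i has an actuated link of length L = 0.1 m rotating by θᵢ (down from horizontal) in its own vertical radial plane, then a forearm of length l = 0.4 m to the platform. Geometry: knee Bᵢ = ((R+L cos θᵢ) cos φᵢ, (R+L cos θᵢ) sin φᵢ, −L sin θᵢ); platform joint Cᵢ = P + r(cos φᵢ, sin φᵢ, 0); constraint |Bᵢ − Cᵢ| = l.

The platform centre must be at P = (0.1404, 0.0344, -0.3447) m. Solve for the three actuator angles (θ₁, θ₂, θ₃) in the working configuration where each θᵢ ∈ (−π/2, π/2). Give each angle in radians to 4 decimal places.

θ₁ = -0.3488, θ₂ = 0.9602, θ₃ = 1.3089

φ1=0.0° → target in arm frame (0.1404, 0.0344)
  A cos θ + B sin θ = C:  0.0296·cos θ + -0.3447·sin θ = 0.1456
  √(A²+B²)=0.3460;  θ1 = -1.4851+1.1364 ≈ -0.3488
φ2=120.0° → target in arm frame (-0.0404, -0.1388)
  A=0.2104, B=-0.3447, C=(l²−L²−A²−y'²−z²)/(2L)=-0.1618
  √(A²+B²)=0.4038;  θ2 = -1.0228+1.9829 ≈ 0.9602
arm 3 (φ=240.0°): x'=-0.1000, y'=0.1044
  A cos θ + B sin θ = C:  0.2700·cos θ + -0.3447·sin θ = -0.2631
  √(A²+B²)=0.4379;  θ3 = -0.9063+2.2153 ≈ 1.3089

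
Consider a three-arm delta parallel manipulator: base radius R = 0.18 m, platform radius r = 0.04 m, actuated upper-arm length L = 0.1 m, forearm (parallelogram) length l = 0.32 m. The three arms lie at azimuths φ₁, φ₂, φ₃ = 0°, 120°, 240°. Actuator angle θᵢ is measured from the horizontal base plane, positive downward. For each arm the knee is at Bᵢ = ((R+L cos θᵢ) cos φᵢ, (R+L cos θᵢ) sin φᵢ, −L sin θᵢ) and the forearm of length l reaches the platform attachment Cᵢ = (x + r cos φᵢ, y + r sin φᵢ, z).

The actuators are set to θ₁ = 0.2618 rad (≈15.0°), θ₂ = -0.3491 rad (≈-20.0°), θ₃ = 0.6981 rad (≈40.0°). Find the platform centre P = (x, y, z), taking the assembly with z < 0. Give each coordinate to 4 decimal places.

S1 = (0.2366·cos0.0°, 0.2366·sin0.0°, -0.0259) = (0.2366, 0.0000, -0.0259)
arm 2 at φ=120.0°: e+L cos θ2 = 0.2340;  S2 = (-0.1170, 0.2026, 0.0342)
φ3=240.0°: virtual centre (-0.1083, -0.1876, -0.0643), radius l
|S₂|²−|S₁|² = -0.0007;  |S₃|²−|S₁|² = -0.0056
[-0.7072 0.4052 0.1202]·P = -0.0007;  [-0.6898 -0.3752 -0.0768]·P = -0.0056
det = 0.5448;  x = 0.0047+0.0256z,  y = 0.0063+-0.2518z
sphere 1 gives Az²+Bz+C=0 with A=1.0641, B=0.0367, C=-0.0479;  B²−4AC=0.2052;  roots -0.2301, 0.1956;  negative root z = -0.2301
x = -0.0012, y = 0.0643

(-0.0012, 0.0643, -0.2301)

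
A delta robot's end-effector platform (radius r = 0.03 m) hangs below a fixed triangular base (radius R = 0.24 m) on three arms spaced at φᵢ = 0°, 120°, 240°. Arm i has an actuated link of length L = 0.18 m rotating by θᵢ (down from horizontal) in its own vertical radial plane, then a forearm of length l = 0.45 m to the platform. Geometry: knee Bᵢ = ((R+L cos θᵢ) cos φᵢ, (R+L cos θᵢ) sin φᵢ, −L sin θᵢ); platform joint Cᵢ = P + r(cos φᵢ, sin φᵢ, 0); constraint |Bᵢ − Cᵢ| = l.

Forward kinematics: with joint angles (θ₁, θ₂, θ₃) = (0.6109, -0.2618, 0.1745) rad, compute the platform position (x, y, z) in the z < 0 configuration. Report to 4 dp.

(-0.0633, 0.0294, -0.2602)

O1 = (0.3574·cos0.0°, 0.3574·sin0.0°, -0.1032) = (0.3574, 0.0000, -0.1032)
φ2=120.0°: virtual centre (-0.1919, 0.3324, 0.0466), radius l
φ3=240.0°: virtual centre (-0.1936, -0.3354, -0.0313), radius l
|O₂|²−|O₁|² = 0.0111;  |O₃|²−|O₁|² = 0.0125
plane₁₂: -1.0988x+0.6649y+0.2997z = 0.0111
det = 1.4698;  x = -0.0107+0.2019z,  y = -0.0010+-0.1171z
quadratic in z: (1.0545)z²+(0.0581)z+(-0.0563)=0, √Δ=0.4907 → z ∈ {-0.2602, 0.2051}; z = -0.2602 (taking z<0)
x = -0.0633, y = 0.0294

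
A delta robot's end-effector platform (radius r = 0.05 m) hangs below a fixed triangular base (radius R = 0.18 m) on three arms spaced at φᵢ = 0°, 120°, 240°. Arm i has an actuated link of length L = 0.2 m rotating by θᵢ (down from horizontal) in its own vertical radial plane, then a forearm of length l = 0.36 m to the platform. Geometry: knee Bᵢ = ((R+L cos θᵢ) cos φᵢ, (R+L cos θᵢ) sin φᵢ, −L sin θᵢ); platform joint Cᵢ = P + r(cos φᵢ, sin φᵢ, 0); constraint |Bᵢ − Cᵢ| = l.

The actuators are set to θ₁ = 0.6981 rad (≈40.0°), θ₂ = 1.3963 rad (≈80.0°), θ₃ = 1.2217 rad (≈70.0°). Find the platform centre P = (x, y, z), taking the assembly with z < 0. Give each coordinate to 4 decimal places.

arm 1 at φ=0.0°: e+L cos θ1 = 0.2832;  centre 1 = (0.2832, 0.0000, -0.1286)
φ2=120.0°: virtual centre (-0.0824, 0.1427, -0.1970), radius l
arm 3 at φ=240.0°: e+L cos θ3 = 0.1984;  centre 3 = (-0.0992, -0.1718, -0.1879)
|centre ₂|²−|centre ₁|² = -0.0308;  |centre ₃|²−|centre ₁|² = -0.0220
plane₁₂: -0.7311x+0.2853y+-0.1368z = -0.0308
det = 0.4695;  x = 0.0360+-0.1723z,  y = -0.0159+0.0379z
quadratic in z: (1.0311)z²+(0.3411)z+(-0.0517)=0, √Δ=0.5741 → z ∈ {-0.4438, 0.1129}; z = -0.4438 (taking z<0)
x = 0.1124, y = -0.0327

(0.1124, -0.0327, -0.4438)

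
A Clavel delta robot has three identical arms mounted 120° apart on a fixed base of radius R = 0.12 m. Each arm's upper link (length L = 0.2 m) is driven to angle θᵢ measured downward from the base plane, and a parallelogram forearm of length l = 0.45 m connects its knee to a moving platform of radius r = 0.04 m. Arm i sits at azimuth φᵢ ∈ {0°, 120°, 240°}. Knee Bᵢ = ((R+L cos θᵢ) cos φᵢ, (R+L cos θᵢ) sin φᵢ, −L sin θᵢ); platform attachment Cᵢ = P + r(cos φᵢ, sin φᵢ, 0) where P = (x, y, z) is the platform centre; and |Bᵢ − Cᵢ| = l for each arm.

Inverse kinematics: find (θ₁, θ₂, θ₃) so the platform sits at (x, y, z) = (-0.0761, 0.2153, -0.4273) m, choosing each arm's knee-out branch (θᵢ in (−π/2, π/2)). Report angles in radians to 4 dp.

θ₁ = 0.8727, θ₂ = -0.0871, θ₃ = 1.0474

arm 1 (φ=0.0°): x'=-0.0761, y'=0.2153
  A cos θ + B sin θ = C:  0.1561·cos θ + -0.4273·sin θ = -0.2270
  θ1 = atan2(B,A) + arccos(C/0.4549) = 0.8727
arm 2 (φ=120.0°): x'=0.2245, y'=-0.0417
  e−x'=-0.1445;  (l²−L²−(e−x')²−y'²−z²)/2L = -0.1068
  √(A²+B²)=0.4511;  θ2 = -1.8969+1.8098 ≈ -0.0871
rotate P by −φ3: (-0.1484, -0.1736, -0.4273)
  e−x'=0.2284;  (l²−L²−(e−x')²−y'²−z²)/2L = -0.2559
  √(A²+B²)=0.4845;  θ3 = -1.0799+2.1273 ≈ 1.0474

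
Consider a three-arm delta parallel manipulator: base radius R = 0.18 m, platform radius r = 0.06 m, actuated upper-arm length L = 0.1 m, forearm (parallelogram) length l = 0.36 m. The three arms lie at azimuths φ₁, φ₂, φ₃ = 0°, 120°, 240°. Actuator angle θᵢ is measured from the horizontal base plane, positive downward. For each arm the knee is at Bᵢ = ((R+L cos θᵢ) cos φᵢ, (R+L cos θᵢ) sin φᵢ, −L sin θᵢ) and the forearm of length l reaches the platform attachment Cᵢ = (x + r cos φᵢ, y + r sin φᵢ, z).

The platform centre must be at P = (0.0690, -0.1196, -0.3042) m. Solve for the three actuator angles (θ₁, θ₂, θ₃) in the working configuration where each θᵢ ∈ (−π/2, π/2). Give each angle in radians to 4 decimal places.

θ₁ = 0.0007, θ₂ = 1.2221, θ₃ = 0.0001

rotate P by −φ1: (0.0690, -0.1196, -0.3042)
  A=0.0510, B=-0.3042, C=(l²−L²−A²−y'²−z²)/(2L)=0.0508
  √(A²+B²)=0.3084;  θ1 = -1.4047+1.4054 ≈ 0.0007
rotate P by −φ2: (-0.1381, 0.0000, -0.3042)
  e−x'=0.2581;  (l²−L²−(e−x')²−y'²−z²)/2L = -0.1977
  √(A²+B²)=0.3989;  θ2 = -0.8672+2.0893 ≈ 1.2221
rotate P by −φ3: (0.0691, 0.1196, -0.3042)
  e−x'=0.0509;  (l²−L²−(e−x')²−y'²−z²)/2L = 0.0509
  √(A²+B²)=0.3084;  θ3 = -1.4049+1.4051 ≈ 0.0001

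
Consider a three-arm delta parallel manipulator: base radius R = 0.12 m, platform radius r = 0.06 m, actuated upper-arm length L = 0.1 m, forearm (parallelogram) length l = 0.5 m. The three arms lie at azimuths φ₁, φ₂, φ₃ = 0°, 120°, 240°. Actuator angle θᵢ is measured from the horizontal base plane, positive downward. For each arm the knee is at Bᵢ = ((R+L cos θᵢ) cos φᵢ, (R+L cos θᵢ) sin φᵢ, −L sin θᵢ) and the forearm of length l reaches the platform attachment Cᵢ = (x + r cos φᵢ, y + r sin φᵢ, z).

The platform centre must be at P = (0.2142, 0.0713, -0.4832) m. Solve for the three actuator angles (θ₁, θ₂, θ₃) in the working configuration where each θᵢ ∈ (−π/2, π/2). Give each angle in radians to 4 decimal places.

θ₁ = -0.0868, θ₂ = 0.7860, θ₃ = 1.1353

arm 1 (φ=0.0°): x'=0.2142, y'=0.0713
  A cos θ + B sin θ = C:  -0.1542·cos θ + -0.4832·sin θ = -0.1117
  √(A²+B²)=0.5072;  θ1 = -1.8797+1.7929 ≈ -0.0868
rotate P by −φ2: (-0.0454, -0.2212, -0.4832)
  e−x'=0.1054;  (l²−L²−(e−x')²−y'²−z²)/2L = -0.2674
  θ2 = atan2(B,A) + arccos(C/0.4946) = 0.7860
φ3=240.0° → target in arm frame (-0.1688, 0.1499)
  A=0.2288, B=-0.4832, C=(l²−L²−A²−y'²−z²)/(2L)=-0.3415
  √(A²+B²)=0.5347;  θ3 = -1.1285+2.2638 ≈ 1.1353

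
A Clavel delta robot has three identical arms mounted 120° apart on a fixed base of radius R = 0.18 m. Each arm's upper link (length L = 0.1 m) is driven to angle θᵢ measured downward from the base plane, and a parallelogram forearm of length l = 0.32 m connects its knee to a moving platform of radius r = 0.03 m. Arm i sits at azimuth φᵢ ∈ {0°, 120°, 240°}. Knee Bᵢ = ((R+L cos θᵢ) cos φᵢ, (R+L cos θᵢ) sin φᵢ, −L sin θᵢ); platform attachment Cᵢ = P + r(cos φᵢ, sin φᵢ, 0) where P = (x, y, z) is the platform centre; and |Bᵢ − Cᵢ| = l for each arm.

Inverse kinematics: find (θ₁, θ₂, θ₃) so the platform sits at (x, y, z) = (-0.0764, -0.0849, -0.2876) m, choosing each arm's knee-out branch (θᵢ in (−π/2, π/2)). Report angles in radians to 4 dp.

θ₁ = 1.3962, θ₂ = 1.1343, θ₃ = -0.0001

φ1=0.0° → target in arm frame (-0.0764, -0.0849)
  e−x'=0.2264;  (l²−L²−(e−x')²−y'²−z²)/2L = -0.2439
  √(A²+B²)=0.3660;  θ1 = -0.9039+2.3001 ≈ 1.3962
rotate P by −φ2: (-0.0353, 0.1086, -0.2876)
  A cos θ + B sin θ = C:  0.1853·cos θ + -0.2876·sin θ = -0.1823
  γ=atan2(-0.2876,0.1853)=-0.9984;  ψ=arccos(-0.5328)=2.1327;  θ2=γ+ψ≈1.1343
arm 3 (φ=240.0°): x'=0.1117, y'=-0.0237
  e−x'=0.0383;  (l²−L²−(e−x')²−y'²−z²)/2L = 0.0383
  θ3 = atan2(B,A) + arccos(C/0.2901) = -0.0001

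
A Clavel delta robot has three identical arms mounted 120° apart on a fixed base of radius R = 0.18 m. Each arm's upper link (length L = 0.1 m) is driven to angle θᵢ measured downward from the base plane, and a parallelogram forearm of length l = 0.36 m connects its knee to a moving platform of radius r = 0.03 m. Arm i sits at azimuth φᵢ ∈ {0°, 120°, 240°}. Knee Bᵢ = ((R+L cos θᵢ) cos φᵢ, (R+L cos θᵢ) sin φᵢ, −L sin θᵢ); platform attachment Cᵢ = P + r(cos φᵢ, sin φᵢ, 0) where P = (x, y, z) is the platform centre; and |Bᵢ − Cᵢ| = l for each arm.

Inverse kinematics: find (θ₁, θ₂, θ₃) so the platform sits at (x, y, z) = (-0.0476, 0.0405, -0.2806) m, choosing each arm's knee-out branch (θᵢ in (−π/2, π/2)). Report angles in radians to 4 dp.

θ₁ = 0.6110, θ₂ = -0.2616, θ₃ = 0.3497

φ1=0.0° → target in arm frame (-0.0476, 0.0405)
  A=0.1976, B=-0.2806, C=(l²−L²−A²−y'²−z²)/(2L)=0.0009
  θ1 = atan2(B,A) + arccos(C/0.3432) = 0.6110
φ2=120.0° → target in arm frame (0.0589, 0.0210)
  e−x'=0.0911;  (l²−L²−(e−x')²−y'²−z²)/2L = 0.1606
  γ=atan2(-0.2806,0.0911)=-1.2568;  ψ=arccos(0.5444)=0.9952;  θ2=γ+ψ≈-0.2616
arm 3 (φ=240.0°): x'=-0.0113, y'=-0.0615
  A cos θ + B sin θ = C:  0.1613·cos θ + -0.2806·sin θ = 0.0554
  θ3 = atan2(B,A) + arccos(C/0.3236) = 0.3497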